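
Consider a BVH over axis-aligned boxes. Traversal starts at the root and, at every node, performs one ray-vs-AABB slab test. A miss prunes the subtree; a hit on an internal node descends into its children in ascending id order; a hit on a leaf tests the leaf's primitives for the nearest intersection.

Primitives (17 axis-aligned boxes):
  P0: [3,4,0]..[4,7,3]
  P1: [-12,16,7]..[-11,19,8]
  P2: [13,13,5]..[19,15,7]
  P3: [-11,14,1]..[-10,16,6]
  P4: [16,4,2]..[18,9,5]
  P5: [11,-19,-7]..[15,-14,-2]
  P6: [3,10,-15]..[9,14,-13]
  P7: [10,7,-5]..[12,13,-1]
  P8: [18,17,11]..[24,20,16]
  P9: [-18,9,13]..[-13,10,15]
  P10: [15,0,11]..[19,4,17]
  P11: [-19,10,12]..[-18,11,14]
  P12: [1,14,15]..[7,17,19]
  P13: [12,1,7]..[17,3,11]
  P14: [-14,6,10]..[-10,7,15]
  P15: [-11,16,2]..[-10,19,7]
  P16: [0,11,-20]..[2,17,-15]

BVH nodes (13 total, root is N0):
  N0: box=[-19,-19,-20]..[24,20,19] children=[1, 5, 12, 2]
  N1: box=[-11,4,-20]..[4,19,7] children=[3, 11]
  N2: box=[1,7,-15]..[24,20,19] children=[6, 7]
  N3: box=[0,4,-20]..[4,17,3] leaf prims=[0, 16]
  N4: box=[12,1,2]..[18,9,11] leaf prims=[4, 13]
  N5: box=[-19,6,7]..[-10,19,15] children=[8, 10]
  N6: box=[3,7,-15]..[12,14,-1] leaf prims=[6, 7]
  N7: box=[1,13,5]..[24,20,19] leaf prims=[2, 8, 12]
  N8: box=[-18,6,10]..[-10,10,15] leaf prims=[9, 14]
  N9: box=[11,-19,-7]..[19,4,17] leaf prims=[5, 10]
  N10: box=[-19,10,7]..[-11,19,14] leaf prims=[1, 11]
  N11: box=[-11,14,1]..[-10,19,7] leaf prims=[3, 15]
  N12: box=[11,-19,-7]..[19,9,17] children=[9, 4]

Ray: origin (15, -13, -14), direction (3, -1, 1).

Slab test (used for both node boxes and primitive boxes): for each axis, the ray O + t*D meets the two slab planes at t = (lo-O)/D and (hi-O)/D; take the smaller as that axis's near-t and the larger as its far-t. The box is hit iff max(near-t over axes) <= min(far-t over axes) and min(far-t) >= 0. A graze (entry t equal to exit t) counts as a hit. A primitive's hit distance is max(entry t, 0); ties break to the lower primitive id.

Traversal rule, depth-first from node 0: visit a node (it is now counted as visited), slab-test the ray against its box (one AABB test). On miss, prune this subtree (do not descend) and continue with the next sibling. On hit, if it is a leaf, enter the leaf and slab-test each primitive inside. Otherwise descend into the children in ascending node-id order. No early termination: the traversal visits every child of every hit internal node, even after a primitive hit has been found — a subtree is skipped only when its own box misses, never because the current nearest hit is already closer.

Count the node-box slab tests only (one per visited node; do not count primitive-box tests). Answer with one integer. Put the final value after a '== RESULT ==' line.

Traverse from the root:
N0 x:[-34/3,3] y:[-33,6] z:[-6,33] -> hit [-6,3], descend [1, 2, 5, 12]
  N1 x:[-26/3,-11/3] y:[-32,-17] z:[-6,21] -> miss, prune
  N2 x:[-14/3,3] y:[-33,-20] z:[-1,33] -> miss, prune
  N5 x:[-34/3,-25/3] y:[-32,-19] z:[21,29] -> miss, prune
  N12 x:[-4/3,4/3] y:[-22,6] z:[7,31] -> miss, prune

order=[0, 1, 2, 5, 12]  |boxes|=5  |leaves|=0  hit=miss

== RESULT ==
5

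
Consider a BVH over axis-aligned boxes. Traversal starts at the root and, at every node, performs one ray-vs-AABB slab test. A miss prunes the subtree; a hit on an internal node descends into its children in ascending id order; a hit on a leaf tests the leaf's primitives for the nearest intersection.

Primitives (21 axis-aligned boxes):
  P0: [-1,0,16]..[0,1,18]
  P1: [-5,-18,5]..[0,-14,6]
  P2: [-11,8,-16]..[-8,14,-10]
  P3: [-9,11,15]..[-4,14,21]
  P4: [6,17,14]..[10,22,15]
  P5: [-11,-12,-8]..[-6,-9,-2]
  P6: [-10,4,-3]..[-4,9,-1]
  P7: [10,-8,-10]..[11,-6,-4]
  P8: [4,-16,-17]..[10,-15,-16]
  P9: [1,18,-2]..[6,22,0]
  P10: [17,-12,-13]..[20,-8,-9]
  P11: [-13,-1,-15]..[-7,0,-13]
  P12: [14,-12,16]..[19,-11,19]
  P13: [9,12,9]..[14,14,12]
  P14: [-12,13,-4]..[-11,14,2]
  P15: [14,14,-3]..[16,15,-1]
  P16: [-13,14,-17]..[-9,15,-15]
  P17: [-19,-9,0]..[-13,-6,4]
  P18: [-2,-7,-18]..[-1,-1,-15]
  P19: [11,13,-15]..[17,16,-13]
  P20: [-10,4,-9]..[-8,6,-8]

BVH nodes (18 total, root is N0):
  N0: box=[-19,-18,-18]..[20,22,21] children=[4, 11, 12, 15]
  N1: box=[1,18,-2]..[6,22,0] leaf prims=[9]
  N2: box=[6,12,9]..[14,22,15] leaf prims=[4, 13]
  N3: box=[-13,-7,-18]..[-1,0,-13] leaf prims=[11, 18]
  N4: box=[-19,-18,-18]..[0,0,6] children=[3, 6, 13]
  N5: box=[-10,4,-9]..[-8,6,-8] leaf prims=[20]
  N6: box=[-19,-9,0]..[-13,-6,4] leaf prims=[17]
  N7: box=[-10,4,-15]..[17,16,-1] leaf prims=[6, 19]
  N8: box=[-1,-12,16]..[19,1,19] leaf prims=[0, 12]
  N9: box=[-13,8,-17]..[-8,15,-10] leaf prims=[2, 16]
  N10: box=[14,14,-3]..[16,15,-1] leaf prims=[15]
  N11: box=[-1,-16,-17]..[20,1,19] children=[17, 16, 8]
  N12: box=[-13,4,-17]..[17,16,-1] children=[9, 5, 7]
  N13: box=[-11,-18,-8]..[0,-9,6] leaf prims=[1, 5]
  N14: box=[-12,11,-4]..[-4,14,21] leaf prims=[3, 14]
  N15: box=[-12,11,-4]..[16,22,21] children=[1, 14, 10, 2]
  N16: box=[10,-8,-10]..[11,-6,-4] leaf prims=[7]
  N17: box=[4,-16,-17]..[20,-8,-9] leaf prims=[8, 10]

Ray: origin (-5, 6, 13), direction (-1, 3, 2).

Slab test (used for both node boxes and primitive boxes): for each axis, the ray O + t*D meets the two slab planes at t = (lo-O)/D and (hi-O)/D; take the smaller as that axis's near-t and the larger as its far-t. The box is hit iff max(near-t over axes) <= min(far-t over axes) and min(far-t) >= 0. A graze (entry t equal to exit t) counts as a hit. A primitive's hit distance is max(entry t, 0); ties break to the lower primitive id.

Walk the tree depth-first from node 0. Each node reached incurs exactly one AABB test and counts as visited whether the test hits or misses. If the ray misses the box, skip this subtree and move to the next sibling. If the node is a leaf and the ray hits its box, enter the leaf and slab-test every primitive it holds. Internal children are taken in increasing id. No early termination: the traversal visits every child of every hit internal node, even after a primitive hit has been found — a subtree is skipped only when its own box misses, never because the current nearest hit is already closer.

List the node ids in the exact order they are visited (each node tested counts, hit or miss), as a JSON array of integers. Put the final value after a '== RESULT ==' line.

Traverse from the root:
N0 x:[-25,14] y:[-8,16/3] z:[-31/2,4] -> hit [-8,4], descend [4, 11, 12, 15]
  N4 x:[-5,14] y:[-8,-2] z:[-31/2,-7/2] -> miss, prune
  N11 x:[-25,-4] y:[-22/3,-5/3] z:[-15,3] -> miss, prune
  N12 x:[-22,8] y:[-2/3,10/3] z:[-15,-7] -> miss, prune
  N15 x:[-21,7] y:[5/3,16/3] z:[-17/2,4] -> hit [5/3,4], descend [1, 2, 10, 14]
    N1 x:[-11,-6] y:[4,16/3] z:[-15/2,-13/2] -> miss, prune
    N2 x:[-19,-11] y:[2,16/3] z:[-2,1] -> miss, prune
    N10 x:[-21,-19] y:[8/3,3] z:[-8,-7] -> miss, prune
    N14 x:[-1,7] y:[5/3,8/3] z:[-17/2,4] -> hit [5/3,8/3] leaf, test {P3@t=5/3, P14(miss)}

order=[0, 4, 11, 12, 15, 1, 2, 10, 14]  |boxes|=9  |leaves|=1  hit=P3

== RESULT ==
[0, 4, 11, 12, 15, 1, 2, 10, 14]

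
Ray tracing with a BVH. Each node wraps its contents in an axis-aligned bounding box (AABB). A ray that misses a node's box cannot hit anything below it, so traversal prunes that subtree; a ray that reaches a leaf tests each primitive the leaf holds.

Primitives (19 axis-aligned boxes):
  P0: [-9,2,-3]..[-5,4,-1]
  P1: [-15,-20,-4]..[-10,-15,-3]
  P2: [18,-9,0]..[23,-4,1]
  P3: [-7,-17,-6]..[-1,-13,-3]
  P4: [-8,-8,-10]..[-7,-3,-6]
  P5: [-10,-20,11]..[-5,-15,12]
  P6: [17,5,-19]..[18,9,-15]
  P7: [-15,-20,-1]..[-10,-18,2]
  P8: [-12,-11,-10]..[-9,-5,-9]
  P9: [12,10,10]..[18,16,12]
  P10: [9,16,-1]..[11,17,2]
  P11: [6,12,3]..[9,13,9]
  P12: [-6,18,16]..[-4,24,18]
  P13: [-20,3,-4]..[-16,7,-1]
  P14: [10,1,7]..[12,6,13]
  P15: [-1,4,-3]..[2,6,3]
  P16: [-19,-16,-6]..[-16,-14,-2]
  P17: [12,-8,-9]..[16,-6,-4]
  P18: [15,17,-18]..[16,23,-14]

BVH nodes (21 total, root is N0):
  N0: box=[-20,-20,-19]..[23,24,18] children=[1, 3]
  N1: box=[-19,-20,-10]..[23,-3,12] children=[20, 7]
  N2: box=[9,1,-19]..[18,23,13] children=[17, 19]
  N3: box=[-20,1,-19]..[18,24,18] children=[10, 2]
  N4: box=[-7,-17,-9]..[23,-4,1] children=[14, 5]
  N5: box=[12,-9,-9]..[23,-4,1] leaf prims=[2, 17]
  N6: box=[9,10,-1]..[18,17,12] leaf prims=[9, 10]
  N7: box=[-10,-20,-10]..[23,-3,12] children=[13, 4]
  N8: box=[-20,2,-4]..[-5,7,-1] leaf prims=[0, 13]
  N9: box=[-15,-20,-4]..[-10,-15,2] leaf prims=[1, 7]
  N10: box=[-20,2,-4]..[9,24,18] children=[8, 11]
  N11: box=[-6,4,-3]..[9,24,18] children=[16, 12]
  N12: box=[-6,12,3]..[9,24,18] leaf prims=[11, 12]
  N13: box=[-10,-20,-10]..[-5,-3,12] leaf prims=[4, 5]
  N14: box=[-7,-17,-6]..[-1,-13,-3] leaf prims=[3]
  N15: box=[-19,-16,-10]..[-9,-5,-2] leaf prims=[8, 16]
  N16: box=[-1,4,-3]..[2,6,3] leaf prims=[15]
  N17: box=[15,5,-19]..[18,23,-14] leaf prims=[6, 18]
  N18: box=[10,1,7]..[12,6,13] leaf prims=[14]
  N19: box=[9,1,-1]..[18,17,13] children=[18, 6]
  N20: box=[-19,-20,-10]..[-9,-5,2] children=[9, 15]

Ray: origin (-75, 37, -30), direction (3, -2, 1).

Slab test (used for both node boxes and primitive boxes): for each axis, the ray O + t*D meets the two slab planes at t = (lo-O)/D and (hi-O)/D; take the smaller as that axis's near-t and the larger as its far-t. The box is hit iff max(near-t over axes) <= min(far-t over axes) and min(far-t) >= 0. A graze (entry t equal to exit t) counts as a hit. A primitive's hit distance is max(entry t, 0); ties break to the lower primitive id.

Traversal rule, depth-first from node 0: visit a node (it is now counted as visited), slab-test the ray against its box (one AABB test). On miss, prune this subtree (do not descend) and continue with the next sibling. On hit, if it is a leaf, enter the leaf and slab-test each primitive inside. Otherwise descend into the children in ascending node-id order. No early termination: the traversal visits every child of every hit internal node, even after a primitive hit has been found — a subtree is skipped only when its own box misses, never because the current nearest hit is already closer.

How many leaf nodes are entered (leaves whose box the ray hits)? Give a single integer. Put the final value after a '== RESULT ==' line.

Trace the traversal:
N0 x:[55/3,98/3] y:[13/2,57/2] z:[11,48] -> hit [55/3,57/2], descend [1, 3]
  N1 x:[56/3,98/3] y:[20,57/2] z:[20,42] -> hit [20,57/2], descend [7, 20]
    N7 x:[65/3,98/3] y:[20,57/2] z:[20,42] -> hit [65/3,57/2], descend [4, 13]
      N4 x:[68/3,98/3] y:[41/2,27] z:[21,31] -> hit [68/3,27], descend [5, 14]
        N5 x:[29,98/3] y:[41/2,23] z:[21,31] -> miss, prune
        N14 x:[68/3,74/3] y:[25,27] z:[24,27] -> miss, prune
      N13 x:[65/3,70/3] y:[20,57/2] z:[20,42] -> hit [65/3,70/3] leaf, test {P4@t=67/3, P5(miss)}
    N20 x:[56/3,22] y:[21,57/2] z:[20,32] -> hit [21,22], descend [9, 15]
      N9 x:[20,65/3] y:[26,57/2] z:[26,32] -> miss, prune
      N15 x:[56/3,22] y:[21,53/2] z:[20,28] -> hit [21,22] leaf, test {P8@t=21, P16(miss)}
  N3 x:[55/3,31] y:[13/2,18] z:[11,48] -> miss, prune

11 AABB tests over nodes [0, 1, 7, 4, 5, 14, 13, 20, 9, 15, 3]; 2 leaves entered; closest P8.

== RESULT ==
2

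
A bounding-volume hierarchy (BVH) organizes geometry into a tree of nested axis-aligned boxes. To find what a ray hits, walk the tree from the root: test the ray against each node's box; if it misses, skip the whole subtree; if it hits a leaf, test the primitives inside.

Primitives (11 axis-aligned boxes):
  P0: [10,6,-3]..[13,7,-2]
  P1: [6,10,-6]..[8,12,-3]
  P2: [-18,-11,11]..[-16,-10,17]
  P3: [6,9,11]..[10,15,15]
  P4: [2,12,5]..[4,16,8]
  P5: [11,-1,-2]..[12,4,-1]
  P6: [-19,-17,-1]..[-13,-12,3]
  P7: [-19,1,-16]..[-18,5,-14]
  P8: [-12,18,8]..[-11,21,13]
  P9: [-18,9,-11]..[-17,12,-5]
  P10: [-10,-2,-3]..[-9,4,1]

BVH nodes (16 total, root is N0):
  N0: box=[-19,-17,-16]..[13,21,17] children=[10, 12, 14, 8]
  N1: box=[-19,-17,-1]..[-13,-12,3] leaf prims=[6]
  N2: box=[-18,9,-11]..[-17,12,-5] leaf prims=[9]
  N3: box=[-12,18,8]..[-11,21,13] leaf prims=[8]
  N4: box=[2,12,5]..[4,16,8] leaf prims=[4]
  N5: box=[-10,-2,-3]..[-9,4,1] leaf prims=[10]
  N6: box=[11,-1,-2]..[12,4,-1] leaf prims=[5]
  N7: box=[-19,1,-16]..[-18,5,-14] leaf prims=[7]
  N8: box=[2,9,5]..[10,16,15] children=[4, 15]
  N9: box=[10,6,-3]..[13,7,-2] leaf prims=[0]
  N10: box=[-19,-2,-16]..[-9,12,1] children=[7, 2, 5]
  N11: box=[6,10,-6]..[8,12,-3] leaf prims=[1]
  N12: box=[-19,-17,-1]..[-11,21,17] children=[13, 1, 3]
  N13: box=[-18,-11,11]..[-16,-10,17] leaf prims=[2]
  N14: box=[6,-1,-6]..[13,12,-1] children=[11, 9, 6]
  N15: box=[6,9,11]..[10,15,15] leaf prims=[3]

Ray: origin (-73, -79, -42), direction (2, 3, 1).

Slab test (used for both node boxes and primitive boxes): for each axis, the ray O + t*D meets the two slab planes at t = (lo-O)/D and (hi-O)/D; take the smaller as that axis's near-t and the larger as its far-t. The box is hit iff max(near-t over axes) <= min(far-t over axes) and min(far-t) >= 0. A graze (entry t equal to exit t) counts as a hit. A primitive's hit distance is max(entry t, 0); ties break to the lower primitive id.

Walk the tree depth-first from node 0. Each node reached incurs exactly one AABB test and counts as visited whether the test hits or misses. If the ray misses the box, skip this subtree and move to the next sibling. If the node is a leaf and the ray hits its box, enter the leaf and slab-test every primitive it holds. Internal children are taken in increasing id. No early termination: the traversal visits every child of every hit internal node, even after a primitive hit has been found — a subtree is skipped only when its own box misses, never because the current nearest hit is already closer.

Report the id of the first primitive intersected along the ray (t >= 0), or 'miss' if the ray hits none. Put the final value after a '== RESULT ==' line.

Traverse from the root:
N0 x:[27,43] y:[62/3,100/3] z:[26,59] -> hit [27,100/3], descend [8, 10, 12, 14]
  N8 x:[75/2,83/2] y:[88/3,95/3] z:[47,57] -> miss, prune
  N10 x:[27,32] y:[77/3,91/3] z:[26,43] -> hit [27,91/3], descend [2, 5, 7]
    N2 x:[55/2,28] y:[88/3,91/3] z:[31,37] -> miss, prune
    N5 x:[63/2,32] y:[77/3,83/3] z:[39,43] -> miss, prune
    N7 x:[27,55/2] y:[80/3,28] z:[26,28] -> hit [27,55/2] leaf, test {P7@t=27}
  N12 x:[27,31] y:[62/3,100/3] z:[41,59] -> miss, prune
  N14 x:[79/2,43] y:[26,91/3] z:[36,41] -> miss, prune

8 AABB tests over nodes [0, 8, 10, 2, 5, 7, 12, 14]; 1 leaf entered; closest P7.

== RESULT ==
7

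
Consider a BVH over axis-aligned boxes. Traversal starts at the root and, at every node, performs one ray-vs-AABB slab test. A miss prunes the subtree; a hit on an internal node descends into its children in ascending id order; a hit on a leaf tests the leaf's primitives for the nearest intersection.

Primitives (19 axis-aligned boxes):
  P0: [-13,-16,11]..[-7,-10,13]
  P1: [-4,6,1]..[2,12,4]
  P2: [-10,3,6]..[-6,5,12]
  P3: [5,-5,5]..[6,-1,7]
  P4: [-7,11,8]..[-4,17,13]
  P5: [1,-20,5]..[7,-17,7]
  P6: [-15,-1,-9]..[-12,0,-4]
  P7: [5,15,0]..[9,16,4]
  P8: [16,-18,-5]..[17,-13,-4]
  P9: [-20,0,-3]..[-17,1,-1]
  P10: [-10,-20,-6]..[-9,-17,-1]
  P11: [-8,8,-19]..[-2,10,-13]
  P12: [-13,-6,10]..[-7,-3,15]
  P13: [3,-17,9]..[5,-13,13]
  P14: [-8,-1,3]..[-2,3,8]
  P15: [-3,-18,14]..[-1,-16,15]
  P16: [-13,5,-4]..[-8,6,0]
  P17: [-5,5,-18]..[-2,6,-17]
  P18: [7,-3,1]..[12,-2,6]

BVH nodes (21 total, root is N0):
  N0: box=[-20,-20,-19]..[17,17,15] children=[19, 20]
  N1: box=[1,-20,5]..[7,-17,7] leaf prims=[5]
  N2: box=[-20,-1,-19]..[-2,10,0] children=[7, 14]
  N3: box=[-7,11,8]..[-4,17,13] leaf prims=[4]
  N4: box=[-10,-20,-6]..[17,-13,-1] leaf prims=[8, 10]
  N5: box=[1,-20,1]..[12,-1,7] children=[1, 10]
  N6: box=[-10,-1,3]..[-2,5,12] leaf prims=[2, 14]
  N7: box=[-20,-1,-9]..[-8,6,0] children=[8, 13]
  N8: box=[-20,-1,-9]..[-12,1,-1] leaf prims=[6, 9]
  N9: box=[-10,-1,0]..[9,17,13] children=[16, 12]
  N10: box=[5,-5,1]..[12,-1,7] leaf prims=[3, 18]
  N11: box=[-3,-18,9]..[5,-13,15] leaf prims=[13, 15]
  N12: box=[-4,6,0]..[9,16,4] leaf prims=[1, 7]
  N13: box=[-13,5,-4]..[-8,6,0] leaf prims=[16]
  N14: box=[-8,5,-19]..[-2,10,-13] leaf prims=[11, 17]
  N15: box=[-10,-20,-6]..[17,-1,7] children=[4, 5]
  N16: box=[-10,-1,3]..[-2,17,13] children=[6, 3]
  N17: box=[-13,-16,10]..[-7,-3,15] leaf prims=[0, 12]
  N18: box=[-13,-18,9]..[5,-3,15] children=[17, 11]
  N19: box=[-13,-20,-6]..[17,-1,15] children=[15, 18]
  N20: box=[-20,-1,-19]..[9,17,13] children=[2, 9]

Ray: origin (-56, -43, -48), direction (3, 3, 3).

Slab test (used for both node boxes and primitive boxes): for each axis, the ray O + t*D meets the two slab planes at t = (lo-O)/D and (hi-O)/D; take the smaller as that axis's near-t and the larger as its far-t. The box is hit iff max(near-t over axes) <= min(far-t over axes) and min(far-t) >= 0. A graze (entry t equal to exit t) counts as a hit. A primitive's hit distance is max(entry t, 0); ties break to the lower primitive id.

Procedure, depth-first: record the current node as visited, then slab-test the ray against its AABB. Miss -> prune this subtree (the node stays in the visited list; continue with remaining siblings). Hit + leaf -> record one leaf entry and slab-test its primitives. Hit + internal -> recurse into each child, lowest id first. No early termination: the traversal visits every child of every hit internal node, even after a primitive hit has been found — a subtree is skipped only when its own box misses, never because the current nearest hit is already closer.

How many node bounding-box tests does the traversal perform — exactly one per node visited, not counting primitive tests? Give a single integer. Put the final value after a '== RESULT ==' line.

Trace the traversal:
N0 x:[12,73/3] y:[23/3,20] z:[29/3,21] -> hit [12,20], descend [19, 20]
  N19 x:[43/3,73/3] y:[23/3,14] z:[14,21] -> miss, prune
  N20 x:[12,65/3] y:[14,20] z:[29/3,61/3] -> hit [14,20], descend [2, 9]
    N2 x:[12,18] y:[14,53/3] z:[29/3,16] -> hit [14,16], descend [7, 14]
      N7 x:[12,16] y:[14,49/3] z:[13,16] -> hit [14,16], descend [8, 13]
        N8 x:[12,44/3] y:[14,44/3] z:[13,47/3] -> hit [14,44/3] leaf, test {P6@t=14, P9(miss)}
        N13 x:[43/3,16] y:[16,49/3] z:[44/3,16] -> hit [16,16] leaf, test {P16@t=16}
      N14 x:[16,18] y:[16,53/3] z:[29/3,35/3] -> miss, prune
    N9 x:[46/3,65/3] y:[14,20] z:[16,61/3] -> hit [16,20], descend [12, 16]
      N12 x:[52/3,65/3] y:[49/3,59/3] z:[16,52/3] -> hit [52/3,52/3] leaf, test {P1@t=52/3, P7(miss)}
      N16 x:[46/3,18] y:[14,20] z:[17,61/3] -> hit [17,18], descend [3, 6]
        N3 x:[49/3,52/3] y:[18,20] z:[56/3,61/3] -> miss, prune
        N6 x:[46/3,18] y:[14,16] z:[17,20] -> miss, prune

order=[0, 19, 20, 2, 7, 8, 13, 14, 9, 12, 16, 3, 6]  |boxes|=13  |leaves|=3  hit=P6

== RESULT ==
13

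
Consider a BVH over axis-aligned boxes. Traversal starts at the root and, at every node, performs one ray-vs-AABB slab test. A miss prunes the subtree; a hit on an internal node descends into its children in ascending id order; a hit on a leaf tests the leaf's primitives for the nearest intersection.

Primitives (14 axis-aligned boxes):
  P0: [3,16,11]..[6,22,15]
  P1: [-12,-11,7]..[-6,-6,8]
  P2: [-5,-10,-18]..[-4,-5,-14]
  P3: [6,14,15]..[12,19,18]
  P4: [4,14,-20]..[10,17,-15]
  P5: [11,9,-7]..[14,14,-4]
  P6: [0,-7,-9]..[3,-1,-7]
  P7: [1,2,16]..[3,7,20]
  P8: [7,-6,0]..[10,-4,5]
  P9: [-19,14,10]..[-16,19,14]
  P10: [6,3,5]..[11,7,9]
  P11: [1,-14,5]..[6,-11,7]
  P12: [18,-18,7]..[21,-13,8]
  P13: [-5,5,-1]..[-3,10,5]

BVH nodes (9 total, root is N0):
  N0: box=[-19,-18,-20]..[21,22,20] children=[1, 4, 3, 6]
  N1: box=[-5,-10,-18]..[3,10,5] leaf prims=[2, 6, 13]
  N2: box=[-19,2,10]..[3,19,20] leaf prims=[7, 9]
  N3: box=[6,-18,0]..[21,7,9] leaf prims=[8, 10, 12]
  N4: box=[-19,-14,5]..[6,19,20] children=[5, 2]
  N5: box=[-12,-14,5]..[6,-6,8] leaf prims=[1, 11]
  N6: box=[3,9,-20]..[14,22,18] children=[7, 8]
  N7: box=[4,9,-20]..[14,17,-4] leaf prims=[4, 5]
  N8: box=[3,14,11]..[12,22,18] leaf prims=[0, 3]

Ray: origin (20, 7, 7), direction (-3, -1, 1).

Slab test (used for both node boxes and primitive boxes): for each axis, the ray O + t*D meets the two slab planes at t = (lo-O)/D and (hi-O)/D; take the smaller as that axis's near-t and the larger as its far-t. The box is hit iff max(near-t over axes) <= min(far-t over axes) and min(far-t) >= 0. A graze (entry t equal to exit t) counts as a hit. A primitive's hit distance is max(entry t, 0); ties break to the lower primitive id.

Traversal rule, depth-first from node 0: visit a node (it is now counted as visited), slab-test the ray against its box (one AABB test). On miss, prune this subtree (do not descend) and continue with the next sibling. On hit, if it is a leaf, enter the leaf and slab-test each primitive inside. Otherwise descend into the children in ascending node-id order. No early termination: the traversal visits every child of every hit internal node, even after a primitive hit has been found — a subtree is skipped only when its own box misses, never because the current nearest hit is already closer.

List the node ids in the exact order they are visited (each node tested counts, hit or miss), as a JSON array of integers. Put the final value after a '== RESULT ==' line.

Walk:
N0 x:[-1/3,13] y:[-15,25] z:[-27,13] -> hit [-1/3,13], descend [1, 3, 4, 6]
  N1 x:[17/3,25/3] y:[-3,17] z:[-25,-2] -> miss, prune
  N3 x:[-1/3,14/3] y:[0,25] z:[-7,2] -> hit [0,2] leaf, test {P8(miss), P10(miss), P12(miss)}
  N4 x:[14/3,13] y:[-12,21] z:[-2,13] -> hit [14/3,13], descend [2, 5]
    N2 x:[17/3,13] y:[-12,5] z:[3,13] -> miss, prune
    N5 x:[14/3,32/3] y:[13,21] z:[-2,1] -> miss, prune
  N6 x:[2,17/3] y:[-15,-2] z:[-27,11] -> miss, prune

order=[0, 1, 3, 4, 2, 5, 6]  |boxes|=7  |leaves|=1  hit=miss

== RESULT ==
[0, 1, 3, 4, 2, 5, 6]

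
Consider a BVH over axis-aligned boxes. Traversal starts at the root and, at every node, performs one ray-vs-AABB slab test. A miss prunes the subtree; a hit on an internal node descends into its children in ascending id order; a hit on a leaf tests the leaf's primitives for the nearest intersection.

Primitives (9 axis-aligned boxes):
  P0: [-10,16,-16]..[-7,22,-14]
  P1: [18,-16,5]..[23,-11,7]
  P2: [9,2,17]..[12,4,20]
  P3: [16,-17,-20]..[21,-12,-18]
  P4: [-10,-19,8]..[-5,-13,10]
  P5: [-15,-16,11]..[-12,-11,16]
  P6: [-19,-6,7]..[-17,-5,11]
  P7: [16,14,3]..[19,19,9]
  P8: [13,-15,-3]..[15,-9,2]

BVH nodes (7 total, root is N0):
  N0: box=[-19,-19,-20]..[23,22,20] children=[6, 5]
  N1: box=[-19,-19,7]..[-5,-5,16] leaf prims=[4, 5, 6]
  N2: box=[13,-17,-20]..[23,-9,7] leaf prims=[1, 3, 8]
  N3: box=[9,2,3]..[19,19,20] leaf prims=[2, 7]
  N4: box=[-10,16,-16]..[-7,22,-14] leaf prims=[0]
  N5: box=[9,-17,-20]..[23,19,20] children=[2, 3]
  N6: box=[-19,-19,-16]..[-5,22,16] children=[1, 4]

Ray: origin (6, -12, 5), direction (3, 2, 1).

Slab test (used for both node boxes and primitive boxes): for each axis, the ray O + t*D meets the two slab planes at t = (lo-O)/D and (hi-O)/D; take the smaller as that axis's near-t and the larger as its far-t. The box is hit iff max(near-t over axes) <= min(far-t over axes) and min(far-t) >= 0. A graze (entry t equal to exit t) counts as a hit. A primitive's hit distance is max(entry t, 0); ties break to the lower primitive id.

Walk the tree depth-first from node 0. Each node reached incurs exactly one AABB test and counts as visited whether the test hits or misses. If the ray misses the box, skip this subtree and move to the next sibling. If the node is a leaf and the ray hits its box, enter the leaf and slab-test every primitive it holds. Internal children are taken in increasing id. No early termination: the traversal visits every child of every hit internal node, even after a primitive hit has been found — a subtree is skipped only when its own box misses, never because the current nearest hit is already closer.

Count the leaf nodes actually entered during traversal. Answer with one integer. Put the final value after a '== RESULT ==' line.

Walk:
N0 x:[-25/3,17/3] y:[-7/2,17] z:[-25,15] -> hit [-7/2,17/3], descend [5, 6]
  N5 x:[1,17/3] y:[-5/2,31/2] z:[-25,15] -> hit [1,17/3], descend [2, 3]
    N2 x:[7/3,17/3] y:[-5/2,3/2] z:[-25,2] -> miss, prune
    N3 x:[1,13/3] y:[7,31/2] z:[-2,15] -> miss, prune
  N6 x:[-25/3,-11/3] y:[-7/2,17] z:[-21,11] -> miss, prune

Visited [0, 5, 2, 3, 6]. Tests: 5 box, 0 leaf. Nearest: miss.

== RESULT ==
0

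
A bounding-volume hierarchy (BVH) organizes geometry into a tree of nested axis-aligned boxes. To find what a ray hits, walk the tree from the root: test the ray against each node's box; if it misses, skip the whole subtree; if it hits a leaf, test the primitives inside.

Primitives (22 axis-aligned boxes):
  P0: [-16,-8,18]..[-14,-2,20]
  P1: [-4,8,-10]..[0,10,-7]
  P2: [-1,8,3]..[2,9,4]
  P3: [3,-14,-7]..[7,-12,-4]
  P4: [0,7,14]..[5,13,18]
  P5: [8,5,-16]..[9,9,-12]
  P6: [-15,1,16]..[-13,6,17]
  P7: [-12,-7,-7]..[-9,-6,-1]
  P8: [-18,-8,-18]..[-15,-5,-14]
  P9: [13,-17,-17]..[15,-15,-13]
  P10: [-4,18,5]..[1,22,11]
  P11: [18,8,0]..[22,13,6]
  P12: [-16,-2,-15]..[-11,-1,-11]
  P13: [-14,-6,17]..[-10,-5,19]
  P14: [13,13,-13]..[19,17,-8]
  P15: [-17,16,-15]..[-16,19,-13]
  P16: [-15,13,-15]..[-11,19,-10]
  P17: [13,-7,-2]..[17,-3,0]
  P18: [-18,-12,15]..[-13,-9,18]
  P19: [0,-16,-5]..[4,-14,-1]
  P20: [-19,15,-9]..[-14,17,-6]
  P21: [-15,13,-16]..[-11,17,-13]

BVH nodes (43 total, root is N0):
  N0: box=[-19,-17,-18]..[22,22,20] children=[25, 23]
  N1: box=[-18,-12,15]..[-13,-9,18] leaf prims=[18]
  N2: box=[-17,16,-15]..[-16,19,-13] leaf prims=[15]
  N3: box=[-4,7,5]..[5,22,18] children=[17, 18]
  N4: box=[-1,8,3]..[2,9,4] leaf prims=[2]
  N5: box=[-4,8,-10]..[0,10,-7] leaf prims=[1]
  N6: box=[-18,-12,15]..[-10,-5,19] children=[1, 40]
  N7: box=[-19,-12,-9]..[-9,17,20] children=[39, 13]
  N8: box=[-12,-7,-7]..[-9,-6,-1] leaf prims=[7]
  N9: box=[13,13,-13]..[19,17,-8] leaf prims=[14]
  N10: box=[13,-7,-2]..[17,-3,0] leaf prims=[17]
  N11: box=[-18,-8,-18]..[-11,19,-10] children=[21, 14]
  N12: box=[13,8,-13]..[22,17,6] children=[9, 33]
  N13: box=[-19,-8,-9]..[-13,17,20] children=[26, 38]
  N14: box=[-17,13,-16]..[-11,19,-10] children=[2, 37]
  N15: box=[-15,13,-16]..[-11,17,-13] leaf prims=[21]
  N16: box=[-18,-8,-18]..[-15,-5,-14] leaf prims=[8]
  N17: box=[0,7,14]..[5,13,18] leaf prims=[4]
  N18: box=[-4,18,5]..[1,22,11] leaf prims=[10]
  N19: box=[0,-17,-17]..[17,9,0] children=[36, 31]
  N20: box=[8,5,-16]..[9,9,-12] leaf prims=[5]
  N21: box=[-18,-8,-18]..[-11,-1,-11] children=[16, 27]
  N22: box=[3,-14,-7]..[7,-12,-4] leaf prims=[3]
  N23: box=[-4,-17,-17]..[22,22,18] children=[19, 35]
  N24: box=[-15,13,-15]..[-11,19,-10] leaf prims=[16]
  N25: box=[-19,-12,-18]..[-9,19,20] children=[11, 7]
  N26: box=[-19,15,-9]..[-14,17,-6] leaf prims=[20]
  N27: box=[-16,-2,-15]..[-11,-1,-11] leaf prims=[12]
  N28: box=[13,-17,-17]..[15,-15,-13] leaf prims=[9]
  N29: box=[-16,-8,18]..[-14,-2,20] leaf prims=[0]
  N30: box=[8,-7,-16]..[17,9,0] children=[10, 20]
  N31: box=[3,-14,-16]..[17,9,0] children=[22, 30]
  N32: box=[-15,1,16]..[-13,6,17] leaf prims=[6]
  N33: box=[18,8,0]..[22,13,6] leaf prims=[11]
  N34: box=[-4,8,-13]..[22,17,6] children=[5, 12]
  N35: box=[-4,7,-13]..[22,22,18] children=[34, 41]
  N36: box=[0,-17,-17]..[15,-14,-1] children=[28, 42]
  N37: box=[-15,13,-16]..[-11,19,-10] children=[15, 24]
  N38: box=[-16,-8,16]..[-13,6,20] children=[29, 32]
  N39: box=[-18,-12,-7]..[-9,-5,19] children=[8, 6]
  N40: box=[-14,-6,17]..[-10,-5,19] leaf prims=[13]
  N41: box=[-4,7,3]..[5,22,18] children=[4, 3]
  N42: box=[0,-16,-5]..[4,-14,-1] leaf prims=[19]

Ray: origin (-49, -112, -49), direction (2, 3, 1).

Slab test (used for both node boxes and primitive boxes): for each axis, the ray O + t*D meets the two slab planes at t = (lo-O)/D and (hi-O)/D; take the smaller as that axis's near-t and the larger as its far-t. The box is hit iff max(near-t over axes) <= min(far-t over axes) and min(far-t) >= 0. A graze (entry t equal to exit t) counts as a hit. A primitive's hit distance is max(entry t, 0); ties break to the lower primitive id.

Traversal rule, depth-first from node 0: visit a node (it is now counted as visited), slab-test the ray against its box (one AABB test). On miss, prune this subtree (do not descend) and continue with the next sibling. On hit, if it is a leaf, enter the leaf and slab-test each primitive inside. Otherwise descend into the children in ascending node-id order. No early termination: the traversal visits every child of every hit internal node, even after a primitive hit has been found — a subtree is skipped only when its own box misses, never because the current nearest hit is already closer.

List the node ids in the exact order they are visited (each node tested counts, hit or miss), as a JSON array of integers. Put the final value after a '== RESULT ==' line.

Traverse from the root:
N0 x:[15,71/2] y:[95/3,134/3] z:[31,69] -> hit [95/3,71/2], descend [23, 25]
  N23 x:[45/2,71/2] y:[95/3,134/3] z:[32,67] -> hit [32,71/2], descend [19, 35]
    N19 x:[49/2,33] y:[95/3,121/3] z:[32,49] -> hit [32,33], descend [31, 36]
      N31 x:[26,33] y:[98/3,121/3] z:[33,49] -> hit [33,33], descend [22, 30]
        N22 x:[26,28] y:[98/3,100/3] z:[42,45] -> miss, prune
        N30 x:[57/2,33] y:[35,121/3] z:[33,49] -> miss, prune
      N36 x:[49/2,32] y:[95/3,98/3] z:[32,48] -> hit [32,32], descend [28, 42]
        N28 x:[31,32] y:[95/3,97/3] z:[32,36] -> hit [32,32] leaf, test {P9@t=32}
        N42 x:[49/2,53/2] y:[32,98/3] z:[44,48] -> miss, prune
    N35 x:[45/2,71/2] y:[119/3,134/3] z:[36,67] -> miss, prune
  N25 x:[15,20] y:[100/3,131/3] z:[31,69] -> miss, prune

order=[0, 23, 19, 31, 22, 30, 36, 28, 42, 35, 25]  |boxes|=11  |leaves|=1  hit=P9

== RESULT ==
[0, 23, 19, 31, 22, 30, 36, 28, 42, 35, 25]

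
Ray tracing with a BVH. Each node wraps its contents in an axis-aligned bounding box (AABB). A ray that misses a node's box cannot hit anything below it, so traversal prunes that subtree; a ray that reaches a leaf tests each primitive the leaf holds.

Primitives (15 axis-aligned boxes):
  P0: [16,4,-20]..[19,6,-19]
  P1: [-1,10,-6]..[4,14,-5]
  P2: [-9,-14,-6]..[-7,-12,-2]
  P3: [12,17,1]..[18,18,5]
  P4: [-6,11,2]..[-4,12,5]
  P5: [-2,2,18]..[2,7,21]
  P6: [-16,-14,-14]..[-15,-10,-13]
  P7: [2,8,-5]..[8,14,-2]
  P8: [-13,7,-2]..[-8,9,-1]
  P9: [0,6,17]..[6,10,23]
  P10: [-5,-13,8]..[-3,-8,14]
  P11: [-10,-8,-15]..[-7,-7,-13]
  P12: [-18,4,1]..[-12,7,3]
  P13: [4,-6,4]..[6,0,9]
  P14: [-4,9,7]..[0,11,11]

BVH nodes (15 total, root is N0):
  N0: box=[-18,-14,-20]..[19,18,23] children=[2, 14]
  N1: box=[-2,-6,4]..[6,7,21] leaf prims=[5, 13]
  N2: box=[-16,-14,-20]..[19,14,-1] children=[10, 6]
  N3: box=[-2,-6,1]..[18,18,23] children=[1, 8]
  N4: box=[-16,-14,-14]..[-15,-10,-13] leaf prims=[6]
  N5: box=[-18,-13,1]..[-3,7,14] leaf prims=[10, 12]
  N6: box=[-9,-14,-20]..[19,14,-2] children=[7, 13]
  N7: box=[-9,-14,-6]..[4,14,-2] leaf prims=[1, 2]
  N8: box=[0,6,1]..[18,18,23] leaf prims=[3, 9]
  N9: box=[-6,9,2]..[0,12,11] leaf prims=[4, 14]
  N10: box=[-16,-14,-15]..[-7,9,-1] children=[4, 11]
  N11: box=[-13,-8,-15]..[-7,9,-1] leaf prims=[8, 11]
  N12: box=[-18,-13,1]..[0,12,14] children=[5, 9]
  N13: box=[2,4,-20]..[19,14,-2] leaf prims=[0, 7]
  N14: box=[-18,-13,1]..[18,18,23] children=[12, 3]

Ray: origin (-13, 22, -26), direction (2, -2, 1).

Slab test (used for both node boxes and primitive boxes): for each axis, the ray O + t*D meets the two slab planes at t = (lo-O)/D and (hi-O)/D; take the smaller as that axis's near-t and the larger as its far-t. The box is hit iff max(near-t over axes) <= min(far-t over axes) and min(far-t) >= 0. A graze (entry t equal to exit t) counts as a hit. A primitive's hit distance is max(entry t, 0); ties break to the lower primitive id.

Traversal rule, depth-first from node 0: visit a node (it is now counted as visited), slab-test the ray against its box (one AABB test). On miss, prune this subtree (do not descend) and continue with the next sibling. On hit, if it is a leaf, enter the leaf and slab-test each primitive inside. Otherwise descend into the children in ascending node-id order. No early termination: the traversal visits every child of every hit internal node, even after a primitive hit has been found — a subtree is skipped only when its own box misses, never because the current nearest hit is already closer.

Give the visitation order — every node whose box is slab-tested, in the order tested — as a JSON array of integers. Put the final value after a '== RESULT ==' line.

Walk:
N0 x:[-5/2,16] y:[2,18] z:[6,49] -> hit [6,16], descend [2, 14]
  N2 x:[-3/2,16] y:[4,18] z:[6,25] -> hit [6,16], descend [6, 10]
    N6 x:[2,16] y:[4,18] z:[6,24] -> hit [6,16], descend [7, 13]
      N7 x:[2,17/2] y:[4,18] z:[20,24] -> miss, prune
      N13 x:[15/2,16] y:[4,9] z:[6,24] -> hit [15/2,9] leaf, test {P0(miss), P7(miss)}
    N10 x:[-3/2,3] y:[13/2,18] z:[11,25] -> miss, prune
  N14 x:[-5/2,31/2] y:[2,35/2] z:[27,49] -> miss, prune

order=[0, 2, 6, 7, 13, 10, 14]  |boxes|=7  |leaves|=1  hit=miss

== RESULT ==
[0, 2, 6, 7, 13, 10, 14]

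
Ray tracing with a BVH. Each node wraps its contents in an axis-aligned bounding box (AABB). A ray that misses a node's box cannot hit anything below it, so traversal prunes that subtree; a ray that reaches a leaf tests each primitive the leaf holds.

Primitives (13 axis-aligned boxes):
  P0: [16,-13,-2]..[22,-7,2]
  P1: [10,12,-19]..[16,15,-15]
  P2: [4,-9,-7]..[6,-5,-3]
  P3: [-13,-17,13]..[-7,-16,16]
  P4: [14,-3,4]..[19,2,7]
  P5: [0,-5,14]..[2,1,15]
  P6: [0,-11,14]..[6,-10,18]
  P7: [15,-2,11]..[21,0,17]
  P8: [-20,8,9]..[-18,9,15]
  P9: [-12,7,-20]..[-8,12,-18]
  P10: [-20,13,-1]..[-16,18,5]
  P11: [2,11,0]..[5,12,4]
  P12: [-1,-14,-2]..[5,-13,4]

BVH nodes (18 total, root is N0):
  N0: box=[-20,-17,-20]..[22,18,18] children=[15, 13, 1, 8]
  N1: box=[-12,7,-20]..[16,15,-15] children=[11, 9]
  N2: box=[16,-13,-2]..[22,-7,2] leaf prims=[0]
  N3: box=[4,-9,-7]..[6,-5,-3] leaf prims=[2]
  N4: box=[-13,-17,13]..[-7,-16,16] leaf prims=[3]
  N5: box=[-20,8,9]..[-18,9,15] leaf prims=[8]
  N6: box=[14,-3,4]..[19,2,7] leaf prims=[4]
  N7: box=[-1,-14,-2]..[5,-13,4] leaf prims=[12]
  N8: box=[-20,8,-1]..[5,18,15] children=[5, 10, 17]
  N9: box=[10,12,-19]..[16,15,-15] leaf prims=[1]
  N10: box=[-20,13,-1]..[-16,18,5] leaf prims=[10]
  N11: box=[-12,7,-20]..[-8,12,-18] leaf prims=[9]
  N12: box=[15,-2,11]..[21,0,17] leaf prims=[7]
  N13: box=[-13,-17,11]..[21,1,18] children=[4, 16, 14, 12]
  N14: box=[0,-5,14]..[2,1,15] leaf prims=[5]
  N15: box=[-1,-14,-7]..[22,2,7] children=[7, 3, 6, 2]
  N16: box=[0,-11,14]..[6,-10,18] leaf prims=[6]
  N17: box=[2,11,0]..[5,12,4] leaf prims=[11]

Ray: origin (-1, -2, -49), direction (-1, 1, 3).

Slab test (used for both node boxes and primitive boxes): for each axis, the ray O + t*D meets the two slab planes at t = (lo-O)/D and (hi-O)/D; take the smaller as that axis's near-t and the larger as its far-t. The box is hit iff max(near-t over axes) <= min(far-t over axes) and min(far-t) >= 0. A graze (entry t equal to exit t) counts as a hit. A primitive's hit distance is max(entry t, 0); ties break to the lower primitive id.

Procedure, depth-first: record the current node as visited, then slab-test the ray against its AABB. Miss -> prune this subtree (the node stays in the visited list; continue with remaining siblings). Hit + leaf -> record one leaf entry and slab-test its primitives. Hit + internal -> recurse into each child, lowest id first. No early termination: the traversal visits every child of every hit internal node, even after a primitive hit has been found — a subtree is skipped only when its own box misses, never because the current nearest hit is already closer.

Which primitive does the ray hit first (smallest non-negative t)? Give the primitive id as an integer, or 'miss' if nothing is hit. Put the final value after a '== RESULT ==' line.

Walk:
N0 x:[-23,19] y:[-15,20] z:[29/3,67/3] -> hit [29/3,19], descend [1, 8, 13, 15]
  N1 x:[-17,11] y:[9,17] z:[29/3,34/3] -> hit [29/3,11], descend [9, 11]
    N9 x:[-17,-11] y:[14,17] z:[10,34/3] -> miss, prune
    N11 x:[7,11] y:[9,14] z:[29/3,31/3] -> hit [29/3,31/3] leaf, test {P9@t=29/3}
  N8 x:[-6,19] y:[10,20] z:[16,64/3] -> hit [16,19], descend [5, 10, 17]
    N5 x:[17,19] y:[10,11] z:[58/3,64/3] -> miss, prune
    N10 x:[15,19] y:[15,20] z:[16,18] -> hit [16,18] leaf, test {P10@t=16}
    N17 x:[-6,-3] y:[13,14] z:[49/3,53/3] -> miss, prune
  N13 x:[-22,12] y:[-15,3] z:[20,67/3] -> miss, prune
  N15 x:[-23,0] y:[-12,4] z:[14,56/3] -> miss, prune

order=[0, 1, 9, 11, 8, 5, 10, 17, 13, 15]  |boxes|=10  |leaves|=2  hit=P9

== RESULT ==
9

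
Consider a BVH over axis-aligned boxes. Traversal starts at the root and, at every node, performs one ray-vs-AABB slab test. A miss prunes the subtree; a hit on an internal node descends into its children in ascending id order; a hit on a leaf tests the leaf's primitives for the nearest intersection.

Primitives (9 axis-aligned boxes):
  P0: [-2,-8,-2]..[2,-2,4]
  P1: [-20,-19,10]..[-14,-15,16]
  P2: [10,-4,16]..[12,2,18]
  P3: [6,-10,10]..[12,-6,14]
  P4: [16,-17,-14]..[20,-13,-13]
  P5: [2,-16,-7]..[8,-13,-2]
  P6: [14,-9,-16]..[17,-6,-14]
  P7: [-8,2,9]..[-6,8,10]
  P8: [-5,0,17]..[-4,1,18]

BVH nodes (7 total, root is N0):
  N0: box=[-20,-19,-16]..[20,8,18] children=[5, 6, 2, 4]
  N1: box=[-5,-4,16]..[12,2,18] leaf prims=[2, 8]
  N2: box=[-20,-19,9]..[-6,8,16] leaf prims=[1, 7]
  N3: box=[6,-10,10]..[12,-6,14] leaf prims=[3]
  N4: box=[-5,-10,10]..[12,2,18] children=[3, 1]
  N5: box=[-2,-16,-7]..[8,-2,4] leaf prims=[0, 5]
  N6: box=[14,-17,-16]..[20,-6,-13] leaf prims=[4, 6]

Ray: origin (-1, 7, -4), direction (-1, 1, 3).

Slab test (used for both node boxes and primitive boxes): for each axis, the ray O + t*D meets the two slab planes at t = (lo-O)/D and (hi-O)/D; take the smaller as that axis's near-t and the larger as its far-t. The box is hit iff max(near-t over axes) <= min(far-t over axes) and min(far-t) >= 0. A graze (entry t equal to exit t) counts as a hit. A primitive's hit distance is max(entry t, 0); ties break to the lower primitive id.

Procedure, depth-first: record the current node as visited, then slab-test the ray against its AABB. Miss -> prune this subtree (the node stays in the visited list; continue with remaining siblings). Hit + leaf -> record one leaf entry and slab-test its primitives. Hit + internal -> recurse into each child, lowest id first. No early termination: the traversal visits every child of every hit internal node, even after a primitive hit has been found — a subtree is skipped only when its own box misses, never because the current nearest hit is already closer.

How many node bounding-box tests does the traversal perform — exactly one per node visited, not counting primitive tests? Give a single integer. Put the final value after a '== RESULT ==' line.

Trace the traversal:
N0 x:[-21,19] y:[-26,1] z:[-4,22/3] -> hit [-4,1], descend [2, 4, 5, 6]
  N2 x:[5,19] y:[-26,1] z:[13/3,20/3] -> miss, prune
  N4 x:[-13,4] y:[-17,-5] z:[14/3,22/3] -> miss, prune
  N5 x:[-9,1] y:[-23,-9] z:[-1,8/3] -> miss, prune
  N6 x:[-21,-15] y:[-24,-13] z:[-4,-3] -> miss, prune

Visited [0, 2, 4, 5, 6]. Tests: 5 box, 0 leaf. Nearest: miss.

== RESULT ==
5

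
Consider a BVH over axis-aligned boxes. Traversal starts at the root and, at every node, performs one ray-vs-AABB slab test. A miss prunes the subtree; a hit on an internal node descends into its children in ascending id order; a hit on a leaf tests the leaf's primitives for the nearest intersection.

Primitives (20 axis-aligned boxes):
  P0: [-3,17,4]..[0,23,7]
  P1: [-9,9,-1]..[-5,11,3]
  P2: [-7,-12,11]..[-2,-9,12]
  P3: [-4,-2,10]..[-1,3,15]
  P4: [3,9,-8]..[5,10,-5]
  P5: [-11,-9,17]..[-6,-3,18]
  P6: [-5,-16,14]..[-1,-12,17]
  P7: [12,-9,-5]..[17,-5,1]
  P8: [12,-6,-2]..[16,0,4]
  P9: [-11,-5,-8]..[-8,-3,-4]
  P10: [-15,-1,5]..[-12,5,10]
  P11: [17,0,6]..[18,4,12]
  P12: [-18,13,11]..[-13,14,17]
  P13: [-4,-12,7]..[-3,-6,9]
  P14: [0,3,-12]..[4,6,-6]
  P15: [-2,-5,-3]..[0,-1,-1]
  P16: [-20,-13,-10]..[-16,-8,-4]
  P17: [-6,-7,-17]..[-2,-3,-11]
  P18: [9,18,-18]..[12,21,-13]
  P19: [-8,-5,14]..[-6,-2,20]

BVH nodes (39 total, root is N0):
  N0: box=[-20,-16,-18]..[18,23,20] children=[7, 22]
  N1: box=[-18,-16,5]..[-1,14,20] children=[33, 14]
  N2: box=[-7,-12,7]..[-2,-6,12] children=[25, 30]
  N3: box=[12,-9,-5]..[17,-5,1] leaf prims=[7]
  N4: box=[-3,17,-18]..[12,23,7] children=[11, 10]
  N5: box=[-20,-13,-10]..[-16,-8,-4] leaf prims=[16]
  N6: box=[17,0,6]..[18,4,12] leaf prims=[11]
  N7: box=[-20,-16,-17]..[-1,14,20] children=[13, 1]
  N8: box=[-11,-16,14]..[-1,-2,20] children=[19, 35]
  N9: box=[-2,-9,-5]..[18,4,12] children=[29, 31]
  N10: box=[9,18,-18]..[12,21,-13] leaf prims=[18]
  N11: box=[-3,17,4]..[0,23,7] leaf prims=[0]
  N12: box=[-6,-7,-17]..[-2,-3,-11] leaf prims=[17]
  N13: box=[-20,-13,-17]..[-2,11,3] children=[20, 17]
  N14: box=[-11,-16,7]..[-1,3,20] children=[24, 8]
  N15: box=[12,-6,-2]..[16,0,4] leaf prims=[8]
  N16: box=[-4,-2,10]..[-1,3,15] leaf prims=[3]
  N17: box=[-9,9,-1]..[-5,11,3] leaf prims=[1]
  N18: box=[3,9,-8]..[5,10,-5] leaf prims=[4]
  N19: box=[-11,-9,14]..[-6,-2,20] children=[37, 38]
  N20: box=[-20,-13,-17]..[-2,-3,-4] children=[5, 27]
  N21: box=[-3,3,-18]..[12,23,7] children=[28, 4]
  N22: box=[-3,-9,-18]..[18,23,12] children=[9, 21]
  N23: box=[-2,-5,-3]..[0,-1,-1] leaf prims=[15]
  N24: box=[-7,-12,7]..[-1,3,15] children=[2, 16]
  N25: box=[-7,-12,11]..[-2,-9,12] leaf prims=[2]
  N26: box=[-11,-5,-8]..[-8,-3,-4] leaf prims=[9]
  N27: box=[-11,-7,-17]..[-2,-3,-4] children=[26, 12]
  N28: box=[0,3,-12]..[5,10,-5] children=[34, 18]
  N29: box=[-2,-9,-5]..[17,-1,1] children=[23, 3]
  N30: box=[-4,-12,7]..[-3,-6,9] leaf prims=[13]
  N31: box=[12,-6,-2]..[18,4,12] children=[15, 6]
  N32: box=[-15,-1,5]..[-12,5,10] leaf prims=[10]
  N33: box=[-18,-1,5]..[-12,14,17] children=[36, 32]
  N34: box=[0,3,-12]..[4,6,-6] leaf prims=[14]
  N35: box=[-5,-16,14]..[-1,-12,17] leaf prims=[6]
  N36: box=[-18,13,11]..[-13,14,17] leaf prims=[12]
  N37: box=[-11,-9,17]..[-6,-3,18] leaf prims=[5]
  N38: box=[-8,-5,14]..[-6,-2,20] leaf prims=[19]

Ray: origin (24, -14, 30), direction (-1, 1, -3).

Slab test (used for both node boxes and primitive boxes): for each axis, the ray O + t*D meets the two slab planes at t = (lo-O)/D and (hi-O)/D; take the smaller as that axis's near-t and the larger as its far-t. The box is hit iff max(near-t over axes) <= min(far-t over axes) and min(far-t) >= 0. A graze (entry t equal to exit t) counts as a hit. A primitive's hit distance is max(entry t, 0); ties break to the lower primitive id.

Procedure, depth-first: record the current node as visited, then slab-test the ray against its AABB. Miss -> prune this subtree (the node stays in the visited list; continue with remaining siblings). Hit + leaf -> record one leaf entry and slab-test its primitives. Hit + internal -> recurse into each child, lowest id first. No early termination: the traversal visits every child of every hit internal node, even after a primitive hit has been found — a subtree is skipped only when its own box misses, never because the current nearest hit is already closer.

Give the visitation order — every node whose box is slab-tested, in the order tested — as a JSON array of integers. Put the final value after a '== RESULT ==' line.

Walk:
N0 x:[6,44] y:[-2,37] z:[10/3,16] -> hit [6,16], descend [7, 22]
  N7 x:[25,44] y:[-2,28] z:[10/3,47/3] -> miss, prune
  N22 x:[6,27] y:[5,37] z:[6,16] -> hit [6,16], descend [9, 21]
    N9 x:[6,26] y:[5,18] z:[6,35/3] -> hit [6,35/3], descend [29, 31]
      N29 x:[7,26] y:[5,13] z:[29/3,35/3] -> hit [29/3,35/3], descend [3, 23]
        N3 x:[7,12] y:[5,9] z:[29/3,35/3] -> miss, prune
        N23 x:[24,26] y:[9,13] z:[31/3,11] -> miss, prune
      N31 x:[6,12] y:[8,18] z:[6,32/3] -> hit [8,32/3], descend [6, 15]
        N6 x:[6,7] y:[14,18] z:[6,8] -> miss, prune
        N15 x:[8,12] y:[8,14] z:[26/3,32/3] -> hit [26/3,32/3] leaf, test {P8@t=26/3}
    N21 x:[12,27] y:[17,37] z:[23/3,16] -> miss, prune

11 AABB tests over nodes [0, 7, 22, 9, 29, 3, 23, 31, 6, 15, 21]; 1 leaf entered; closest P8.

== RESULT ==
[0, 7, 22, 9, 29, 3, 23, 31, 6, 15, 21]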